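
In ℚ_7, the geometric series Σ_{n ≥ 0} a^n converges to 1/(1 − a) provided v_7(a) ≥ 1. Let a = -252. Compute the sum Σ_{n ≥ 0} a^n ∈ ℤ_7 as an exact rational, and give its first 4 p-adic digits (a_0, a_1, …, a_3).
Σ a^n = 1/(1 − a) = 1/253;  first 4 digits = (1, 6, 2, 1)

v_7(a) = 1 ≥ 1, so the series converges in ℤ_7 to 1/(1 − a) = 1/(1 − (-252)) = 1/253. Expand this rational in ℤ_7: compute digits iteratively via d_i = x_i mod 7, x_{i+1} = (x_i − d_i)/7. The first 4 digits are (1, 6, 2, 1).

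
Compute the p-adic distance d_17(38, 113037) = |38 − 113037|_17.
d_17(38, 113037) = 1/4913

Step 1 — x − y = 38 − 113037 = -112999. Step 2 — v_17(-112999) = 3 (factor: -112999 = −(17^3 · 23); the sign does not affect v_p). Step 3 — |x − y|_17 = 17^{-3} = 1/4913.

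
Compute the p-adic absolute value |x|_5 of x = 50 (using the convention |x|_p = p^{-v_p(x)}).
|50|_5 = 1/25

Step 1 — compute v_5(x) by factoring powers of 5 out of the numerator and denominator: v_5(50) = 2. Step 2 — apply |x|_p = p^{-v_p(x)} = 5^{-2} = 1/25.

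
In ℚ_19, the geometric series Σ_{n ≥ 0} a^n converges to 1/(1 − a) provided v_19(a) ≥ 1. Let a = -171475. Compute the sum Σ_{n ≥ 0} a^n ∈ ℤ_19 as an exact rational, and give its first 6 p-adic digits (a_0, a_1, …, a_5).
Σ a^n = 1/(1 − a) = 1/171476;  first 6 digits = (1, 0, 0, 13, 17, 18)

v_19(a) = 3 ≥ 1, so the series converges in ℤ_19 to 1/(1 − a) = 1/(1 − (-171475)) = 1/171476. Expand this rational in ℤ_19: compute digits iteratively via d_i = x_i mod 19, x_{i+1} = (x_i − d_i)/19. The first 6 digits are (1, 0, 0, 13, 17, 18).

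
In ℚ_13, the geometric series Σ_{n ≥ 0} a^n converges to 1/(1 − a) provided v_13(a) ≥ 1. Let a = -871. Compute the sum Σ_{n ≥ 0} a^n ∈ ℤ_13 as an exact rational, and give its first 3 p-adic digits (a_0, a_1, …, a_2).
Σ a^n = 1/(1 − a) = 1/872;  first 3 digits = (1, 11, 11)

v_13(a) = 1 ≥ 1, so the series converges in ℤ_13 to 1/(1 − a) = 1/(1 − (-871)) = 1/872. Expand this rational in ℤ_13: compute digits iteratively via d_i = x_i mod 13, x_{i+1} = (x_i − d_i)/13. The first 3 digits are (1, 11, 11).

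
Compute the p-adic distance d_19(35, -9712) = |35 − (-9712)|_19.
d_19(35, -9712) = 1/361

Step 1 — x − y = 35 − (-9712) = 9747. Step 2 — v_19(9747) = 2 (factor: 9747 = (19^2 · 27); the sign does not affect v_p). Step 3 — |x − y|_19 = 19^{-2} = 1/361.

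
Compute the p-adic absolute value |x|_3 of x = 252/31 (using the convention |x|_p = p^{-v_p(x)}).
|252/31|_3 = 1/9

Step 1 — compute v_3(x) by factoring powers of 3 out of the numerator and denominator: v_3(252/31) = 2. Step 2 — apply |x|_p = p^{-v_p(x)} = 3^{-2} = 1/9.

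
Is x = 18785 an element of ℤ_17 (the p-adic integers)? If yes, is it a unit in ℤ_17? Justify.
x ∈ ℤ_17 but not a unit; v_17(x) = 2 > 0

ℤ_17 = {x ∈ ℚ_17 : v_17(x) ≥ 0} and ℤ_17^× = {x ∈ ℤ_17 : v_17(x) = 0}. Here v_17(18785) = v_17(num) − v_17(den) = 2; compare against these criteria.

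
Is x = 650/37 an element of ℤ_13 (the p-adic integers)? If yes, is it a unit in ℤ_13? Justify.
x ∈ ℤ_13 but not a unit; v_13(x) = 1 > 0

ℤ_13 = {x ∈ ℚ_13 : v_13(x) ≥ 0} and ℤ_13^× = {x ∈ ℤ_13 : v_13(x) = 0}. Here v_13(650/37) = v_13(num) − v_13(den) = 1; compare against these criteria.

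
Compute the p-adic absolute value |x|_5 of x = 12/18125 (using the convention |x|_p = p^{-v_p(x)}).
|12/18125|_5 = 625

Step 1 — compute v_5(x) by factoring powers of 5 out of the numerator and denominator: v_5(12/18125) = -4. Step 2 — apply |x|_p = p^{-v_p(x)} = 5^{4} = 625.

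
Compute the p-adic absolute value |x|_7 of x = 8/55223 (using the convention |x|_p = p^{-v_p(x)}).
|8/55223|_7 = 2401

Step 1 — compute v_7(x) by factoring powers of 7 out of the numerator and denominator: v_7(8/55223) = -4. Step 2 — apply |x|_p = p^{-v_p(x)} = 7^{4} = 2401.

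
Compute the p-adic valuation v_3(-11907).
v_3(-11907) = 5

v_3(n) is the largest exponent k such that 3^k divides n. Factor out: -11907 = -3^5 · 49. (Sign doesn't affect v_p.) So v_3(-11907) = 5.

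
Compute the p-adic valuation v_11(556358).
v_11(556358) = 4

v_11(n) is the largest exponent k such that 11^k divides n. Factor out: 556358 = 11^4 · 38. (Sign doesn't affect v_p.) So v_11(556358) = 4.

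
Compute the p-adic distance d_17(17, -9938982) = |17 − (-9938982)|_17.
d_17(17, -9938982) = 1/1419857

Step 1 — x − y = 17 − (-9938982) = 9938999. Step 2 — v_17(9938999) = 5 (factor: 9938999 = (17^5 · 7); the sign does not affect v_p). Step 3 — |x − y|_17 = 17^{-5} = 1/1419857.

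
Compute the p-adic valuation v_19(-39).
v_19(-39) = 0

v_19(n) is the largest exponent k such that 19^k divides n. Factor out: -39 = -19^0 · 39. (Sign doesn't affect v_p.) So v_19(-39) = 0.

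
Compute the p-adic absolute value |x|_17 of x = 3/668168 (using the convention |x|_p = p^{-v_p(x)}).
|3/668168|_17 = 83521

Step 1 — compute v_17(x) by factoring powers of 17 out of the numerator and denominator: v_17(3/668168) = -4. Step 2 — apply |x|_p = p^{-v_p(x)} = 17^{4} = 83521.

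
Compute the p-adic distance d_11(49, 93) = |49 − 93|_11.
d_11(49, 93) = 1/11

Step 1 — x − y = 49 − 93 = -44. Step 2 — v_11(-44) = 1 (factor: -44 = −(11^1 · 4); the sign does not affect v_p). Step 3 — |x − y|_11 = 11^{-1} = 1/11.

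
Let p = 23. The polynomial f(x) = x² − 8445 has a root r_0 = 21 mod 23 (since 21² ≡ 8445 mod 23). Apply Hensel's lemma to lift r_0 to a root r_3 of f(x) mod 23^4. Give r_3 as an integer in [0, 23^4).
r_3 = 36108 (mod 279841)

Hensel's recurrence: r_{i+1} = r_i − f(r_i)·(f′(r_i))^{-1} mod 23^{i+2}, with f′(x) = 2x. Iterate:
  r_0 = 21 (mod 23)
  r_1 = 136 (mod 529)
  r_2 = 11774 (mod 12167)
  r_3 = 36108 (mod 279841)
Final: r_3 = 36108, and one checks f(r_3) ≡ 0 mod 23^4.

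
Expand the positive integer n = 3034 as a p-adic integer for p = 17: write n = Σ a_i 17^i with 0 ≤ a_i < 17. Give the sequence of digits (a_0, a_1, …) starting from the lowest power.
(a_0, a_1, …) = (8, 8, 10)

Repeated division by 17 gives the digits low-to-high: 3034 = 8 + 8·17^1 + 10·17^2. Digit sequence: (8, 8, 10).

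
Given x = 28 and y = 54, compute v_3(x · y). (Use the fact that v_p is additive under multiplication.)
v_3(1512) = 3

v_p(x) = 0 (factor: 28 = 3^0 · 28); v_p(y) = 3 (factor: 54 = 3^3 · 2). Additivity: v_p(xy) = v_p(x) + v_p(y) = 0 + 3 = 3. (Direct check: xy = 1512 = 3^3 · (56).)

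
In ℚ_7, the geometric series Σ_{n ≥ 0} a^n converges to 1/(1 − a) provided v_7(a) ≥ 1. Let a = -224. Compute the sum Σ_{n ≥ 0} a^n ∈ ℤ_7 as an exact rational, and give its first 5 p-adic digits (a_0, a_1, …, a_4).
Σ a^n = 1/(1 − a) = 1/225;  first 5 digits = (1, 3, 4, 4, 5)

v_7(a) = 1 ≥ 1, so the series converges in ℤ_7 to 1/(1 − a) = 1/(1 − (-224)) = 1/225. Expand this rational in ℤ_7: compute digits iteratively via d_i = x_i mod 7, x_{i+1} = (x_i − d_i)/7. The first 5 digits are (1, 3, 4, 4, 5).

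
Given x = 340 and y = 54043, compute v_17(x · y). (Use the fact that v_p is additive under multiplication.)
v_17(18374620) = 4

v_p(x) = 1 (factor: 340 = 17^1 · 20); v_p(y) = 3 (factor: 54043 = 17^3 · 11). Additivity: v_p(xy) = v_p(x) + v_p(y) = 1 + 3 = 4. (Direct check: xy = 18374620 = 17^4 · (220).)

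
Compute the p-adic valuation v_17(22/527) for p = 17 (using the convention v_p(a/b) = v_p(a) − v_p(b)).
v_17(22/527) = -1

Factor powers of 17 from the numerator and denominator of the reduced fraction: 22 = 17^0 · 22 and 527 = 17^1 · 31. Apply v_p(a/b) = v_p(a) − v_p(b): v_17(22/527) = 0 − 1 = -1.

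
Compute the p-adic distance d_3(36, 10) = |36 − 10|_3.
d_3(36, 10) = 1

Step 1 — x − y = 36 − 10 = 26. Step 2 — v_3(26) = 0 (factor: 26 = (3^0 · 26); the sign does not affect v_p). Step 3 — |x − y|_3 = 3^{0} = 1.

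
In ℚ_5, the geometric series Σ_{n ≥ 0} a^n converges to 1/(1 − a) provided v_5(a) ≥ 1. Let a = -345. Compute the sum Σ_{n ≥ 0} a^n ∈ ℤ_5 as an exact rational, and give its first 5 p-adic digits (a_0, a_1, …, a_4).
Σ a^n = 1/(1 − a) = 1/346;  first 5 digits = (1, 1, 2, 0, 4)

v_5(a) = 1 ≥ 1, so the series converges in ℤ_5 to 1/(1 − a) = 1/(1 − (-345)) = 1/346. Expand this rational in ℤ_5: compute digits iteratively via d_i = x_i mod 5, x_{i+1} = (x_i − d_i)/5. The first 5 digits are (1, 1, 2, 0, 4).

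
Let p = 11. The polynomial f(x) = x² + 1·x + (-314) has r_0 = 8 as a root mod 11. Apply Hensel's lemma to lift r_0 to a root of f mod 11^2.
r_1 = 8 (mod 121)

Hensel: r_{i+1} = r_i − f(r_i)·(f′(r_i))^{-1} mod 11^{i+2}, f′(x) = 2x + 1. Iterate:
  r_0 = 8 (mod 11)
  r_1 = 8 (mod 121)
Final: r = 8 satisfies f(r) ≡ 0 mod 11^2.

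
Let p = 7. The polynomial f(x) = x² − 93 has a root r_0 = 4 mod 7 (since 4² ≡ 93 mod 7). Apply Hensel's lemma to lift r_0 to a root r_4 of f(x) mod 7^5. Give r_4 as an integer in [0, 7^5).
r_4 = 130 (mod 16807)

Hensel's recurrence: r_{i+1} = r_i − f(r_i)·(f′(r_i))^{-1} mod 7^{i+2}, with f′(x) = 2x. Iterate:
  r_0 = 4 (mod 7)
  r_1 = 32 (mod 49)
  r_2 = 130 (mod 343)
  r_3 = 130 (mod 2401)
  r_4 = 130 (mod 16807)
Final: r_4 = 130, and one checks f(r_4) ≡ 0 mod 7^5.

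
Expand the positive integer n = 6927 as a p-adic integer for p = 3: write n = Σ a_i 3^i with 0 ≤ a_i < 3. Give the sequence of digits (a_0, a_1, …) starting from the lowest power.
(a_0, a_1, …) = (0, 2, 1, 1, 1, 1, 0, 0, 1)

Repeated division by 3 gives the digits low-to-high: 6927 = 2·3^1 + 1·3^2 + 1·3^3 + 1·3^4 + 1·3^5 + 1·3^8. Digit sequence: (0, 2, 1, 1, 1, 1, 0, 0, 1).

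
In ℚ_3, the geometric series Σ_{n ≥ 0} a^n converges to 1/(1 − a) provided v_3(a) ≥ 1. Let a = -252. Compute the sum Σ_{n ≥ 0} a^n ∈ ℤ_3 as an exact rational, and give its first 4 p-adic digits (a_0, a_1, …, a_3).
Σ a^n = 1/(1 − a) = 1/253;  first 4 digits = (1, 0, 2, 2)

v_3(a) = 2 ≥ 1, so the series converges in ℤ_3 to 1/(1 − a) = 1/(1 − (-252)) = 1/253. Expand this rational in ℤ_3: compute digits iteratively via d_i = x_i mod 3, x_{i+1} = (x_i − d_i)/3. The first 4 digits are (1, 0, 2, 2).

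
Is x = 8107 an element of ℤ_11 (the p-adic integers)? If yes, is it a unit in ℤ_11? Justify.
x ∈ ℤ_11 but not a unit; v_11(x) = 2 > 0

ℤ_11 = {x ∈ ℚ_11 : v_11(x) ≥ 0} and ℤ_11^× = {x ∈ ℤ_11 : v_11(x) = 0}. Here v_11(8107) = v_11(num) − v_11(den) = 2; compare against these criteria.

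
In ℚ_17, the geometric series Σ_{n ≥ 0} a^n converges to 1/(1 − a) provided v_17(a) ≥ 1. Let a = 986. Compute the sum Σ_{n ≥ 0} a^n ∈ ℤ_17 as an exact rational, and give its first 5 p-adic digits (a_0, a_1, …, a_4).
Σ a^n = 1/(1 − a) = -1/985;  first 5 digits = (1, 7, 1, 14, 0)

v_17(a) = 1 ≥ 1, so the series converges in ℤ_17 to 1/(1 − a) = 1/(1 − 986) = -1/985. Expand this rational in ℤ_17: compute digits iteratively via d_i = x_i mod 17, x_{i+1} = (x_i − d_i)/17. The first 5 digits are (1, 7, 1, 14, 0).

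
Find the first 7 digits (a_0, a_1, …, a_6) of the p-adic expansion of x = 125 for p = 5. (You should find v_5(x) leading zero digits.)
(a_0, …, a_6) = (0, 0, 0, 1, 0, 0, 0)

v_5(125) = 3, so a_0 = ... = a_2 = 0. Factor out: x = 5^3 · u with u = 1 a unit in ℤ_5. Expand u iteratively via a_{v+i} = u_i mod 5, u_{i+1} = (u_i − a_{v+i})/5:
  u_0 = 1;  a_3 = 1;  u_1 = (u_0 − 1)/5 = 0
  u_1 = 0;  a_4 = 0;  u_2 = (u_1 − 0)/5 = 0
  u_2 = 0;  a_5 = 0;  u_3 = (u_2 − 0)/5 = 0
  u_3 = 0;  a_6 = 0;  u_4 = (u_3 − 0)/5 = 0
Digits: (0, 0, 0, 1, 0, 0, 0).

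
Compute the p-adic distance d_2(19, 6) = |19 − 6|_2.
d_2(19, 6) = 1

Step 1 — x − y = 19 − 6 = 13. Step 2 — v_2(13) = 0 (factor: 13 = (2^0 · 13); the sign does not affect v_p). Step 3 — |x − y|_2 = 2^{0} = 1.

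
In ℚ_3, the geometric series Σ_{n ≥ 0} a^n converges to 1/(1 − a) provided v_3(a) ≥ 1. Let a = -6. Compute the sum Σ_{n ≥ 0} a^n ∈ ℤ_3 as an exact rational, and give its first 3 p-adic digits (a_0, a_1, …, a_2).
Σ a^n = 1/(1 − a) = 1/7;  first 3 digits = (1, 1, 0)

v_3(a) = 1 ≥ 1, so the series converges in ℤ_3 to 1/(1 − a) = 1/(1 − (-6)) = 1/7. Expand this rational in ℤ_3: compute digits iteratively via d_i = x_i mod 3, x_{i+1} = (x_i − d_i)/3. The first 3 digits are (1, 1, 0).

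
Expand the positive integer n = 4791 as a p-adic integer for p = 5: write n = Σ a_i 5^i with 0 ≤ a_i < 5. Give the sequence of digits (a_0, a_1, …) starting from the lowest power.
(a_0, a_1, …) = (1, 3, 1, 3, 2, 1)

Repeated division by 5 gives the digits low-to-high: 4791 = 1 + 3·5^1 + 1·5^2 + 3·5^3 + 2·5^4 + 1·5^5. Digit sequence: (1, 3, 1, 3, 2, 1).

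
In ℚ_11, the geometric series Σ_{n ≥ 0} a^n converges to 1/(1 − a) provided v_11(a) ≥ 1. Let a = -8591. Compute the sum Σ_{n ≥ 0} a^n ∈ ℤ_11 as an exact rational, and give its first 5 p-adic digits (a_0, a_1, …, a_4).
Σ a^n = 1/(1 − a) = 1/8592;  first 5 digits = (1, 0, 6, 4, 2)

v_11(a) = 2 ≥ 1, so the series converges in ℤ_11 to 1/(1 − a) = 1/(1 − (-8591)) = 1/8592. Expand this rational in ℤ_11: compute digits iteratively via d_i = x_i mod 11, x_{i+1} = (x_i − d_i)/11. The first 5 digits are (1, 0, 6, 4, 2).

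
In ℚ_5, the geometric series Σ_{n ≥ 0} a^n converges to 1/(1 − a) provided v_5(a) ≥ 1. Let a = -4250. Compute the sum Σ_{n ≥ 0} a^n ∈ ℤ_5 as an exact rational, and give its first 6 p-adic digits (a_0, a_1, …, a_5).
Σ a^n = 1/(1 − a) = 1/4251;  first 6 digits = (1, 0, 0, 1, 3, 3)

v_5(a) = 3 ≥ 1, so the series converges in ℤ_5 to 1/(1 − a) = 1/(1 − (-4250)) = 1/4251. Expand this rational in ℤ_5: compute digits iteratively via d_i = x_i mod 5, x_{i+1} = (x_i − d_i)/5. The first 6 digits are (1, 0, 0, 1, 3, 3).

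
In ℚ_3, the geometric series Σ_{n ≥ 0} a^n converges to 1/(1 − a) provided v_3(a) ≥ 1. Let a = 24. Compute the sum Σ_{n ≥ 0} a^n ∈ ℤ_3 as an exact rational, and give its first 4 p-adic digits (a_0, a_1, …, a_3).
Σ a^n = 1/(1 − a) = -1/23;  first 4 digits = (1, 2, 0, 0)

v_3(a) = 1 ≥ 1, so the series converges in ℤ_3 to 1/(1 − a) = 1/(1 − 24) = -1/23. Expand this rational in ℤ_3: compute digits iteratively via d_i = x_i mod 3, x_{i+1} = (x_i − d_i)/3. The first 4 digits are (1, 2, 0, 0).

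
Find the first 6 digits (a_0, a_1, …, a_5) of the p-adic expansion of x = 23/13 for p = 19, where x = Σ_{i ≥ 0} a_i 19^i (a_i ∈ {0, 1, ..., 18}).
(a_0, …, a_5) = (12, 17, 2, 13, 11, 14)

v_19(23/13) = 0 (numerator and denominator both coprime to 19), so x ∈ ℤ_19^×. Compute digits iteratively via a_i = x_i mod 19, x_{i+1} = (x_i − a_i)/19, with x_0 = x:
  x_0 = 23/13;  a_0 = 12;  x_1 = (x_0 − 12)/19 = -7/13
  x_1 = -7/13;  a_1 = 17;  x_2 = (x_1 − 17)/19 = -12/13
  x_2 = -12/13;  a_2 = 2;  x_3 = (x_2 − 2)/19 = -2/13
  x_3 = -2/13;  a_3 = 13;  x_4 = (x_3 − 13)/19 = -9/13
  x_4 = -9/13;  a_4 = 11;  x_5 = (x_4 − 11)/19 = -8/13
  x_5 = -8/13;  a_5 = 14;  x_6 = (x_5 − 14)/19 = -10/13
Digits: (12, 17, 2, 13, 11, 14).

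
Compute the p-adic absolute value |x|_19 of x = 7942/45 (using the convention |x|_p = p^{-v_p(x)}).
|7942/45|_19 = 1/361

Step 1 — compute v_19(x) by factoring powers of 19 out of the numerator and denominator: v_19(7942/45) = 2. Step 2 — apply |x|_p = p^{-v_p(x)} = 19^{-2} = 1/361.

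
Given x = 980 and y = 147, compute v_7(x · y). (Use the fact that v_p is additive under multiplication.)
v_7(144060) = 4

v_p(x) = 2 (factor: 980 = 7^2 · 20); v_p(y) = 2 (factor: 147 = 7^2 · 3). Additivity: v_p(xy) = v_p(x) + v_p(y) = 2 + 2 = 4. (Direct check: xy = 144060 = 7^4 · (60).)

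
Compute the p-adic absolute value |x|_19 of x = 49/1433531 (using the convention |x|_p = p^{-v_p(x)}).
|49/1433531|_19 = 130321

Step 1 — compute v_19(x) by factoring powers of 19 out of the numerator and denominator: v_19(49/1433531) = -4. Step 2 — apply |x|_p = p^{-v_p(x)} = 19^{4} = 130321.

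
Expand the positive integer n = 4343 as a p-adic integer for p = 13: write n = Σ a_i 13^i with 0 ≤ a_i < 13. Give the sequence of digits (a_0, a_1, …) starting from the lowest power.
(a_0, a_1, …) = (1, 9, 12, 1)

Repeated division by 13 gives the digits low-to-high: 4343 = 1 + 9·13^1 + 12·13^2 + 1·13^3. Digit sequence: (1, 9, 12, 1).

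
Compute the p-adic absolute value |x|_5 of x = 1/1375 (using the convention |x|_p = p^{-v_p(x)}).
|1/1375|_5 = 125

Step 1 — compute v_5(x) by factoring powers of 5 out of the numerator and denominator: v_5(1/1375) = -3. Step 2 — apply |x|_p = p^{-v_p(x)} = 5^{3} = 125.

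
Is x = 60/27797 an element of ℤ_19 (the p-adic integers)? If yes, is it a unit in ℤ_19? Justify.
x ∉ ℤ_19 (v_19(x) = -2 < 0)

ℤ_19 = {x ∈ ℚ_19 : v_19(x) ≥ 0} and ℤ_19^× = {x ∈ ℤ_19 : v_19(x) = 0}. Here v_19(60/27797) = v_19(num) − v_19(den) = -2; compare against these criteria.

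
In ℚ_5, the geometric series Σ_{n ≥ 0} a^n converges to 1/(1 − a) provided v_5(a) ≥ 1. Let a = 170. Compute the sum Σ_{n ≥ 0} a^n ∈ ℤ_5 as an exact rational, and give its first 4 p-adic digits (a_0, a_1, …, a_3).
Σ a^n = 1/(1 − a) = -1/169;  first 4 digits = (1, 4, 2, 1)

v_5(a) = 1 ≥ 1, so the series converges in ℤ_5 to 1/(1 − a) = 1/(1 − 170) = -1/169. Expand this rational in ℤ_5: compute digits iteratively via d_i = x_i mod 5, x_{i+1} = (x_i − d_i)/5. The first 4 digits are (1, 4, 2, 1).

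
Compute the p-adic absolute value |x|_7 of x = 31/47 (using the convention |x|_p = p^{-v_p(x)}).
|31/47|_7 = 1

Step 1 — compute v_7(x) by factoring powers of 7 out of the numerator and denominator: v_7(31/47) = 0. Step 2 — apply |x|_p = p^{-v_p(x)} = 7^{0} = 1.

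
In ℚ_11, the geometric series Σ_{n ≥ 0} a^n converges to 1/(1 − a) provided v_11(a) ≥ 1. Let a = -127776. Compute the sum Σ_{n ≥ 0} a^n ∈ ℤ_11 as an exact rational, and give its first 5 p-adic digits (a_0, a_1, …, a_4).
Σ a^n = 1/(1 − a) = 1/127777;  first 5 digits = (1, 0, 0, 3, 2)

v_11(a) = 3 ≥ 1, so the series converges in ℤ_11 to 1/(1 − a) = 1/(1 − (-127776)) = 1/127777. Expand this rational in ℤ_11: compute digits iteratively via d_i = x_i mod 11, x_{i+1} = (x_i − d_i)/11. The first 5 digits are (1, 0, 0, 3, 2).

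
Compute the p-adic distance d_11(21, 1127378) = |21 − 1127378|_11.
d_11(21, 1127378) = 1/161051

Step 1 — x − y = 21 − 1127378 = -1127357. Step 2 — v_11(-1127357) = 5 (factor: -1127357 = −(11^5 · 7); the sign does not affect v_p). Step 3 — |x − y|_11 = 11^{-5} = 1/161051.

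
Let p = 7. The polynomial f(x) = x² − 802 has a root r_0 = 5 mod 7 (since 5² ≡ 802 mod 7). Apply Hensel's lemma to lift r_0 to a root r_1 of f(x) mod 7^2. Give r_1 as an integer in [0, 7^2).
r_1 = 19 (mod 49)

Hensel's recurrence: r_{i+1} = r_i − f(r_i)·(f′(r_i))^{-1} mod 7^{i+2}, with f′(x) = 2x. Iterate:
  r_0 = 5 (mod 7)
  r_1 = 19 (mod 49)
Final: r_1 = 19, and one checks f(r_1) ≡ 0 mod 7^2.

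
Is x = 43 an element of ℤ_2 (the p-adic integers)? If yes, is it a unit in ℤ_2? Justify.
x ∈ ℤ_2^× (unit); v_2(x) = 0

ℤ_2 = {x ∈ ℚ_2 : v_2(x) ≥ 0} and ℤ_2^× = {x ∈ ℤ_2 : v_2(x) = 0}. Here v_2(43) = v_2(num) − v_2(den) = 0; compare against these criteria.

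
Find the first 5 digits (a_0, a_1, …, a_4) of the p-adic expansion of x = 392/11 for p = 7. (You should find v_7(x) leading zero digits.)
(a_0, …, a_4) = (0, 0, 2, 3, 4)

v_7(392/11) = 2, so a_0 = ... = a_1 = 0. Factor out: x = 7^2 · u with u = 8/11 a unit in ℤ_7. Expand u iteratively via a_{v+i} = u_i mod 7, u_{i+1} = (u_i − a_{v+i})/7:
  u_0 = 8/11;  a_2 = 2;  u_1 = (u_0 − 2)/7 = -2/11
  u_1 = -2/11;  a_3 = 3;  u_2 = (u_1 − 3)/7 = -5/11
  u_2 = -5/11;  a_4 = 4;  u_3 = (u_2 − 4)/7 = -7/11
Digits: (0, 0, 2, 3, 4).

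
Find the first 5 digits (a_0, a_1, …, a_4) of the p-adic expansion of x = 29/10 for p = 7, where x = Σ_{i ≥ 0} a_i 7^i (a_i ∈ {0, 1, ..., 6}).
(a_0, …, a_4) = (5, 6, 4, 0, 2)

v_7(29/10) = 0 (numerator and denominator both coprime to 7), so x ∈ ℤ_7^×. Compute digits iteratively via a_i = x_i mod 7, x_{i+1} = (x_i − a_i)/7, with x_0 = x:
  x_0 = 29/10;  a_0 = 5;  x_1 = (x_0 − 5)/7 = -3/10
  x_1 = -3/10;  a_1 = 6;  x_2 = (x_1 − 6)/7 = -9/10
  x_2 = -9/10;  a_2 = 4;  x_3 = (x_2 − 4)/7 = -7/10
  x_3 = -7/10;  a_3 = 0;  x_4 = (x_3 − 0)/7 = -1/10
  x_4 = -1/10;  a_4 = 2;  x_5 = (x_4 − 2)/7 = -3/10
Digits: (5, 6, 4, 0, 2).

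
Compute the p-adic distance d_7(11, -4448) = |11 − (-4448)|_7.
d_7(11, -4448) = 1/343

Step 1 — x − y = 11 − (-4448) = 4459. Step 2 — v_7(4459) = 3 (factor: 4459 = (7^3 · 13); the sign does not affect v_p). Step 3 — |x − y|_7 = 7^{-3} = 1/343.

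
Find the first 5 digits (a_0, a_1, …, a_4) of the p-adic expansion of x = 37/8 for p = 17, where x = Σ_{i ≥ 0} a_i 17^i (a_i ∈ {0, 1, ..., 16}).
(a_0, …, a_4) = (11, 6, 6, 6, 6)

v_17(37/8) = 0 (numerator and denominator both coprime to 17), so x ∈ ℤ_17^×. Compute digits iteratively via a_i = x_i mod 17, x_{i+1} = (x_i − a_i)/17, with x_0 = x:
  x_0 = 37/8;  a_0 = 11;  x_1 = (x_0 − 11)/17 = -3/8
  x_1 = -3/8;  a_1 = 6;  x_2 = (x_1 − 6)/17 = -3/8
  x_2 = -3/8;  a_2 = 6;  x_3 = (x_2 − 6)/17 = -3/8
  x_3 = -3/8;  a_3 = 6;  x_4 = (x_3 − 6)/17 = -3/8
  x_4 = -3/8;  a_4 = 6;  x_5 = (x_4 − 6)/17 = -3/8
Digits: (11, 6, 6, 6, 6).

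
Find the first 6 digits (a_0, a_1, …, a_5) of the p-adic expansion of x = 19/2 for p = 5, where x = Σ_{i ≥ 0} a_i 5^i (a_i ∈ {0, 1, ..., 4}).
(a_0, …, a_5) = (2, 4, 2, 2, 2, 2)

v_5(19/2) = 0 (numerator and denominator both coprime to 5), so x ∈ ℤ_5^×. Compute digits iteratively via a_i = x_i mod 5, x_{i+1} = (x_i − a_i)/5, with x_0 = x:
  x_0 = 19/2;  a_0 = 2;  x_1 = (x_0 − 2)/5 = 3/2
  x_1 = 3/2;  a_1 = 4;  x_2 = (x_1 − 4)/5 = -1/2
  x_2 = -1/2;  a_2 = 2;  x_3 = (x_2 − 2)/5 = -1/2
  x_3 = -1/2;  a_3 = 2;  x_4 = (x_3 − 2)/5 = -1/2
  x_4 = -1/2;  a_4 = 2;  x_5 = (x_4 − 2)/5 = -1/2
  x_5 = -1/2;  a_5 = 2;  x_6 = (x_5 − 2)/5 = -1/2
Digits: (2, 4, 2, 2, 2, 2).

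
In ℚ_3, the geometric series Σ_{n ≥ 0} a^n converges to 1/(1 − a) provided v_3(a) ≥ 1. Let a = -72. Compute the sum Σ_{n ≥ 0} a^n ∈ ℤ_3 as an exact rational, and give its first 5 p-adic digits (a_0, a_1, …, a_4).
Σ a^n = 1/(1 − a) = 1/73;  first 5 digits = (1, 0, 1, 0, 0)

v_3(a) = 2 ≥ 1, so the series converges in ℤ_3 to 1/(1 − a) = 1/(1 − (-72)) = 1/73. Expand this rational in ℤ_3: compute digits iteratively via d_i = x_i mod 3, x_{i+1} = (x_i − d_i)/3. The first 5 digits are (1, 0, 1, 0, 0).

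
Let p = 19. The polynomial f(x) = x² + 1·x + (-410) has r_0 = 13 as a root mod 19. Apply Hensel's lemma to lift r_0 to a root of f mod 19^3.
r_2 = 944 (mod 6859)

Hensel: r_{i+1} = r_i − f(r_i)·(f′(r_i))^{-1} mod 19^{i+2}, f′(x) = 2x + 1. Iterate:
  r_0 = 13 (mod 19)
  r_1 = 222 (mod 361)
  r_2 = 944 (mod 6859)
Final: r = 944 satisfies f(r) ≡ 0 mod 19^3.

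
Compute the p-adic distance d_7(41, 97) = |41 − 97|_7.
d_7(41, 97) = 1/7

Step 1 — x − y = 41 − 97 = -56. Step 2 — v_7(-56) = 1 (factor: -56 = −(7^1 · 8); the sign does not affect v_p). Step 3 — |x − y|_7 = 7^{-1} = 1/7.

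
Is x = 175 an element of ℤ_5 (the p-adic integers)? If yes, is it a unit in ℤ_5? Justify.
x ∈ ℤ_5 but not a unit; v_5(x) = 2 > 0

ℤ_5 = {x ∈ ℚ_5 : v_5(x) ≥ 0} and ℤ_5^× = {x ∈ ℤ_5 : v_5(x) = 0}. Here v_5(175) = v_5(num) − v_5(den) = 2; compare against these criteria.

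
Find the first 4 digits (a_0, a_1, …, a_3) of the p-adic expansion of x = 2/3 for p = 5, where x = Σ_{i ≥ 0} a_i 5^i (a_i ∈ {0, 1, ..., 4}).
(a_0, …, a_3) = (4, 1, 3, 1)

v_5(2/3) = 0 (numerator and denominator both coprime to 5), so x ∈ ℤ_5^×. Compute digits iteratively via a_i = x_i mod 5, x_{i+1} = (x_i − a_i)/5, with x_0 = x:
  x_0 = 2/3;  a_0 = 4;  x_1 = (x_0 − 4)/5 = -2/3
  x_1 = -2/3;  a_1 = 1;  x_2 = (x_1 − 1)/5 = -1/3
  x_2 = -1/3;  a_2 = 3;  x_3 = (x_2 − 3)/5 = -2/3
  x_3 = -2/3;  a_3 = 1;  x_4 = (x_3 − 1)/5 = -1/3
Digits: (4, 1, 3, 1).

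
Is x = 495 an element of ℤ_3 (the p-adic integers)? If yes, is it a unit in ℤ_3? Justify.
x ∈ ℤ_3 but not a unit; v_3(x) = 2 > 0

ℤ_3 = {x ∈ ℚ_3 : v_3(x) ≥ 0} and ℤ_3^× = {x ∈ ℤ_3 : v_3(x) = 0}. Here v_3(495) = v_3(num) − v_3(den) = 2; compare against these criteria.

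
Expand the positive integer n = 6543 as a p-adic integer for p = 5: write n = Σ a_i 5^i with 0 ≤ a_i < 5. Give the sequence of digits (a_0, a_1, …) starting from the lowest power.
(a_0, a_1, …) = (3, 3, 1, 2, 0, 2)

Repeated division by 5 gives the digits low-to-high: 6543 = 3 + 3·5^1 + 1·5^2 + 2·5^3 + 2·5^5. Digit sequence: (3, 3, 1, 2, 0, 2).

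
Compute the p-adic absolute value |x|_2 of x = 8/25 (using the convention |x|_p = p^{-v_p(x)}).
|8/25|_2 = 1/8

Step 1 — compute v_2(x) by factoring powers of 2 out of the numerator and denominator: v_2(8/25) = 3. Step 2 — apply |x|_p = p^{-v_p(x)} = 2^{-3} = 1/8.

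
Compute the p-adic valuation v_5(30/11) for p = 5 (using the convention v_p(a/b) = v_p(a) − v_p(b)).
v_5(30/11) = 1

Factor powers of 5 from the numerator and denominator of the reduced fraction: 30 = 5^1 · 6 and 11 = 5^0 · 11. Apply v_p(a/b) = v_p(a) − v_p(b): v_5(30/11) = 1 − 0 = 1.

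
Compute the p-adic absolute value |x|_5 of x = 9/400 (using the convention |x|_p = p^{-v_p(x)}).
|9/400|_5 = 25

Step 1 — compute v_5(x) by factoring powers of 5 out of the numerator and denominator: v_5(9/400) = -2. Step 2 — apply |x|_p = p^{-v_p(x)} = 5^{2} = 25.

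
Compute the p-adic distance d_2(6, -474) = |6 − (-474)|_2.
d_2(6, -474) = 1/32

Step 1 — x − y = 6 − (-474) = 480. Step 2 — v_2(480) = 5 (factor: 480 = (2^5 · 15); the sign does not affect v_p). Step 3 — |x − y|_2 = 2^{-5} = 1/32.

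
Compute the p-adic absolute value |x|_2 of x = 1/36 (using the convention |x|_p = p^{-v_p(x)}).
|1/36|_2 = 4

Step 1 — compute v_2(x) by factoring powers of 2 out of the numerator and denominator: v_2(1/36) = -2. Step 2 — apply |x|_p = p^{-v_p(x)} = 2^{2} = 4.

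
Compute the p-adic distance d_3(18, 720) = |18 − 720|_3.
d_3(18, 720) = 1/27

Step 1 — x − y = 18 − 720 = -702. Step 2 — v_3(-702) = 3 (factor: -702 = −(3^3 · 26); the sign does not affect v_p). Step 3 — |x − y|_3 = 3^{-3} = 1/27.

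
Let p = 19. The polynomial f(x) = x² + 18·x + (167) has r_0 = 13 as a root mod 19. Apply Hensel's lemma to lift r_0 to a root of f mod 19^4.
r_3 = 84753 (mod 130321)

Hensel: r_{i+1} = r_i − f(r_i)·(f′(r_i))^{-1} mod 19^{i+2}, f′(x) = 2x + 18. Iterate:
  r_0 = 13 (mod 19)
  r_1 = 279 (mod 361)
  r_2 = 2445 (mod 6859)
  r_3 = 84753 (mod 130321)
Final: r = 84753 satisfies f(r) ≡ 0 mod 19^4.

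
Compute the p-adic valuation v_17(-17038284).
v_17(-17038284) = 5

v_17(n) is the largest exponent k such that 17^k divides n. Factor out: -17038284 = -17^5 · 12. (Sign doesn't affect v_p.) So v_17(-17038284) = 5.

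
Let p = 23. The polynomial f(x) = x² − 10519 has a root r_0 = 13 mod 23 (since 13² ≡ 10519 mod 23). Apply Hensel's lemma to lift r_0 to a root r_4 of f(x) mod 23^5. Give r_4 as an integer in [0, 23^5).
r_4 = 2494524 (mod 6436343)

Hensel's recurrence: r_{i+1} = r_i − f(r_i)·(f′(r_i))^{-1} mod 23^{i+2}, with f′(x) = 2x. Iterate:
  r_0 = 13 (mod 23)
  r_1 = 289 (mod 529)
  r_2 = 289 (mod 12167)
  r_3 = 255796 (mod 279841)
  r_4 = 2494524 (mod 6436343)
Final: r_4 = 2494524, and one checks f(r_4) ≡ 0 mod 23^5.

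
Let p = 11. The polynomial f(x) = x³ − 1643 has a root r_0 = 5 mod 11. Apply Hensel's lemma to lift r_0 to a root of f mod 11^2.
r_1 = 93 (mod 121)

Hensel: r_{i+1} = r_i − f(r_i)/f′(r_i) mod 11^{i+2}, where f′(x) = 3x². Iterate:
  r_0 = 5 (mod 11)
  r_1 = 93 (mod 121)
Final: r = 93 with f(r) ≡ 0 mod 11^2.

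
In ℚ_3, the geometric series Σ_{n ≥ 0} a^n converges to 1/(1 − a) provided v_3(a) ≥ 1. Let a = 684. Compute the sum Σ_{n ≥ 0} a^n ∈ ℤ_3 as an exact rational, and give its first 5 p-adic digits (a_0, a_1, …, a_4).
Σ a^n = 1/(1 − a) = -1/683;  first 5 digits = (1, 0, 1, 1, 0)

v_3(a) = 2 ≥ 1, so the series converges in ℤ_3 to 1/(1 − a) = 1/(1 − 684) = -1/683. Expand this rational in ℤ_3: compute digits iteratively via d_i = x_i mod 3, x_{i+1} = (x_i − d_i)/3. The first 5 digits are (1, 0, 1, 1, 0).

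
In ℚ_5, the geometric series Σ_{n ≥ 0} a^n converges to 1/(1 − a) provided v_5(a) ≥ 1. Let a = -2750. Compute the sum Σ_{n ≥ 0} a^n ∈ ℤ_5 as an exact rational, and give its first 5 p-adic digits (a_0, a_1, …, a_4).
Σ a^n = 1/(1 − a) = 1/2751;  first 5 digits = (1, 0, 0, 3, 0)

v_5(a) = 3 ≥ 1, so the series converges in ℤ_5 to 1/(1 − a) = 1/(1 − (-2750)) = 1/2751. Expand this rational in ℤ_5: compute digits iteratively via d_i = x_i mod 5, x_{i+1} = (x_i − d_i)/5. The first 5 digits are (1, 0, 0, 3, 0).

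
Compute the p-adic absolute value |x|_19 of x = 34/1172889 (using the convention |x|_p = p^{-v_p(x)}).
|34/1172889|_19 = 130321

Step 1 — compute v_19(x) by factoring powers of 19 out of the numerator and denominator: v_19(34/1172889) = -4. Step 2 — apply |x|_p = p^{-v_p(x)} = 19^{4} = 130321.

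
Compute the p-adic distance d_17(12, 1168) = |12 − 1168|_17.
d_17(12, 1168) = 1/289

Step 1 — x − y = 12 − 1168 = -1156. Step 2 — v_17(-1156) = 2 (factor: -1156 = −(17^2 · 4); the sign does not affect v_p). Step 3 — |x − y|_17 = 17^{-2} = 1/289.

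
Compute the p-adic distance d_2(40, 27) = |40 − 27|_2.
d_2(40, 27) = 1

Step 1 — x − y = 40 − 27 = 13. Step 2 — v_2(13) = 0 (factor: 13 = (2^0 · 13); the sign does not affect v_p). Step 3 — |x − y|_2 = 2^{0} = 1.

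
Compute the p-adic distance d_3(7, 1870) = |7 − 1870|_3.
d_3(7, 1870) = 1/81

Step 1 — x − y = 7 − 1870 = -1863. Step 2 — v_3(-1863) = 4 (factor: -1863 = −(3^4 · 23); the sign does not affect v_p). Step 3 — |x − y|_3 = 3^{-4} = 1/81.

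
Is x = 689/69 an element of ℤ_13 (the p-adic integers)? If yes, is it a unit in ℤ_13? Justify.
x ∈ ℤ_13 but not a unit; v_13(x) = 1 > 0

ℤ_13 = {x ∈ ℚ_13 : v_13(x) ≥ 0} and ℤ_13^× = {x ∈ ℤ_13 : v_13(x) = 0}. Here v_13(689/69) = v_13(num) − v_13(den) = 1; compare against these criteria.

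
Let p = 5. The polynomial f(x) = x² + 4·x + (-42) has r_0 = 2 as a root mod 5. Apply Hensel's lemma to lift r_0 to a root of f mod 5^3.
r_2 = 87 (mod 125)

Hensel: r_{i+1} = r_i − f(r_i)·(f′(r_i))^{-1} mod 5^{i+2}, f′(x) = 2x + 4. Iterate:
  r_0 = 2 (mod 5)
  r_1 = 12 (mod 25)
  r_2 = 87 (mod 125)
Final: r = 87 satisfies f(r) ≡ 0 mod 5^3.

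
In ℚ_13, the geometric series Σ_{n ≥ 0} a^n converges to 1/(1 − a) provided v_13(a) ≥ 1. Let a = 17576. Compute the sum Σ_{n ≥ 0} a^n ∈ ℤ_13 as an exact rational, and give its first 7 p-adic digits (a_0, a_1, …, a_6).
Σ a^n = 1/(1 − a) = -1/17575;  first 7 digits = (1, 0, 0, 8, 0, 0, 12)

v_13(a) = 3 ≥ 1, so the series converges in ℤ_13 to 1/(1 − a) = 1/(1 − 17576) = -1/17575. Expand this rational in ℤ_13: compute digits iteratively via d_i = x_i mod 13, x_{i+1} = (x_i − d_i)/13. The first 7 digits are (1, 0, 0, 8, 0, 0, 12).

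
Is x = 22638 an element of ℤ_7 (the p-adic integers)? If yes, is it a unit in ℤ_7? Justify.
x ∈ ℤ_7 but not a unit; v_7(x) = 3 > 0

ℤ_7 = {x ∈ ℚ_7 : v_7(x) ≥ 0} and ℤ_7^× = {x ∈ ℤ_7 : v_7(x) = 0}. Here v_7(22638) = v_7(num) − v_7(den) = 3; compare against these criteria.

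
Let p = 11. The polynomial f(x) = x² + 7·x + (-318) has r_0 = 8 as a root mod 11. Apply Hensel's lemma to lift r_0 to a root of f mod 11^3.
r_2 = 569 (mod 1331)

Hensel: r_{i+1} = r_i − f(r_i)·(f′(r_i))^{-1} mod 11^{i+2}, f′(x) = 2x + 7. Iterate:
  r_0 = 8 (mod 11)
  r_1 = 85 (mod 121)
  r_2 = 569 (mod 1331)
Final: r = 569 satisfies f(r) ≡ 0 mod 11^3.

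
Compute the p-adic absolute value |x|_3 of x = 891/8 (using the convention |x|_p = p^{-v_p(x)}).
|891/8|_3 = 1/81

Step 1 — compute v_3(x) by factoring powers of 3 out of the numerator and denominator: v_3(891/8) = 4. Step 2 — apply |x|_p = p^{-v_p(x)} = 3^{-4} = 1/81.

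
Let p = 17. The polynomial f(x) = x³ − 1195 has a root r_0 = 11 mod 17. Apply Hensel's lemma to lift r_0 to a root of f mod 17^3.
r_2 = 4516 (mod 4913)

Hensel: r_{i+1} = r_i − f(r_i)/f′(r_i) mod 17^{i+2}, where f′(x) = 3x². Iterate:
  r_0 = 11 (mod 17)
  r_1 = 181 (mod 289)
  r_2 = 4516 (mod 4913)
Final: r = 4516 with f(r) ≡ 0 mod 17^3.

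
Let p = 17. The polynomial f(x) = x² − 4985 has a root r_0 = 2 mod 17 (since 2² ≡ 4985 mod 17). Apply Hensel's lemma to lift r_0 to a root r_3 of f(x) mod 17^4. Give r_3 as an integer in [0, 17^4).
r_3 = 74870 (mod 83521)

Hensel's recurrence: r_{i+1} = r_i − f(r_i)·(f′(r_i))^{-1} mod 17^{i+2}, with f′(x) = 2x. Iterate:
  r_0 = 2 (mod 17)
  r_1 = 19 (mod 289)
  r_2 = 1175 (mod 4913)
  r_3 = 74870 (mod 83521)
Final: r_3 = 74870, and one checks f(r_3) ≡ 0 mod 17^4.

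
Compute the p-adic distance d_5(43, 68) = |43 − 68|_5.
d_5(43, 68) = 1/25

Step 1 — x − y = 43 − 68 = -25. Step 2 — v_5(-25) = 2 (factor: -25 = −(5^2 · 1); the sign does not affect v_p). Step 3 — |x − y|_5 = 5^{-2} = 1/25.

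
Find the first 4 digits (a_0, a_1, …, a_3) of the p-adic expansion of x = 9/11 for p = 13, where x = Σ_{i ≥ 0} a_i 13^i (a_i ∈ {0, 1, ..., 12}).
(a_0, …, a_3) = (2, 7, 3, 8)

v_13(9/11) = 0 (numerator and denominator both coprime to 13), so x ∈ ℤ_13^×. Compute digits iteratively via a_i = x_i mod 13, x_{i+1} = (x_i − a_i)/13, with x_0 = x:
  x_0 = 9/11;  a_0 = 2;  x_1 = (x_0 − 2)/13 = -1/11
  x_1 = -1/11;  a_1 = 7;  x_2 = (x_1 − 7)/13 = -6/11
  x_2 = -6/11;  a_2 = 3;  x_3 = (x_2 − 3)/13 = -3/11
  x_3 = -3/11;  a_3 = 8;  x_4 = (x_3 − 8)/13 = -7/11
Digits: (2, 7, 3, 8).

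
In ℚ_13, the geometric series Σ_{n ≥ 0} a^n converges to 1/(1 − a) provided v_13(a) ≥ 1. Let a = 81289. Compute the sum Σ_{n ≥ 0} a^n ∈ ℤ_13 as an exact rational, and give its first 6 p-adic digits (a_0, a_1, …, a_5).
Σ a^n = 1/(1 − a) = -1/81288;  first 6 digits = (1, 0, 0, 11, 2, 0)

v_13(a) = 3 ≥ 1, so the series converges in ℤ_13 to 1/(1 − a) = 1/(1 − 81289) = -1/81288. Expand this rational in ℤ_13: compute digits iteratively via d_i = x_i mod 13, x_{i+1} = (x_i − d_i)/13. The first 6 digits are (1, 0, 0, 11, 2, 0).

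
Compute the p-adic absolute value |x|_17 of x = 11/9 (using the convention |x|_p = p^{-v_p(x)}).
|11/9|_17 = 1

Step 1 — compute v_17(x) by factoring powers of 17 out of the numerator and denominator: v_17(11/9) = 0. Step 2 — apply |x|_p = p^{-v_p(x)} = 17^{0} = 1.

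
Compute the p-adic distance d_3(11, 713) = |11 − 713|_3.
d_3(11, 713) = 1/27

Step 1 — x − y = 11 − 713 = -702. Step 2 — v_3(-702) = 3 (factor: -702 = −(3^3 · 26); the sign does not affect v_p). Step 3 — |x − y|_3 = 3^{-3} = 1/27.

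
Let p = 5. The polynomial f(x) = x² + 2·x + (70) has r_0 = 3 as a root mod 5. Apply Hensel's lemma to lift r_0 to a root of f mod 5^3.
r_2 = 83 (mod 125)

Hensel: r_{i+1} = r_i − f(r_i)·(f′(r_i))^{-1} mod 5^{i+2}, f′(x) = 2x + 2. Iterate:
  r_0 = 3 (mod 5)
  r_1 = 8 (mod 25)
  r_2 = 83 (mod 125)
Final: r = 83 satisfies f(r) ≡ 0 mod 5^3.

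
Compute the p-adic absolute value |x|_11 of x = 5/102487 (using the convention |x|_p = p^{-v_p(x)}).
|5/102487|_11 = 14641

Step 1 — compute v_11(x) by factoring powers of 11 out of the numerator and denominator: v_11(5/102487) = -4. Step 2 — apply |x|_p = p^{-v_p(x)} = 11^{4} = 14641.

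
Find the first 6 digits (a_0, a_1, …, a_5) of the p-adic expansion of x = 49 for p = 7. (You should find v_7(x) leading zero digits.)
(a_0, …, a_5) = (0, 0, 1, 0, 0, 0)

v_7(49) = 2, so a_0 = ... = a_1 = 0. Factor out: x = 7^2 · u with u = 1 a unit in ℤ_7. Expand u iteratively via a_{v+i} = u_i mod 7, u_{i+1} = (u_i − a_{v+i})/7:
  u_0 = 1;  a_2 = 1;  u_1 = (u_0 − 1)/7 = 0
  u_1 = 0;  a_3 = 0;  u_2 = (u_1 − 0)/7 = 0
  u_2 = 0;  a_4 = 0;  u_3 = (u_2 − 0)/7 = 0
  u_3 = 0;  a_5 = 0;  u_4 = (u_3 − 0)/7 = 0
Digits: (0, 0, 1, 0, 0, 0).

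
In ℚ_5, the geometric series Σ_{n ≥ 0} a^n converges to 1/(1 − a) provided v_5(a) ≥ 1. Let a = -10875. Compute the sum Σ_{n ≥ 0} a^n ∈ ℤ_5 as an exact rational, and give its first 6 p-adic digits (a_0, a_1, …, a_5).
Σ a^n = 1/(1 − a) = 1/10876;  first 6 digits = (1, 0, 0, 3, 2, 1)

v_5(a) = 3 ≥ 1, so the series converges in ℤ_5 to 1/(1 − a) = 1/(1 − (-10875)) = 1/10876. Expand this rational in ℤ_5: compute digits iteratively via d_i = x_i mod 5, x_{i+1} = (x_i − d_i)/5. The first 6 digits are (1, 0, 0, 3, 2, 1).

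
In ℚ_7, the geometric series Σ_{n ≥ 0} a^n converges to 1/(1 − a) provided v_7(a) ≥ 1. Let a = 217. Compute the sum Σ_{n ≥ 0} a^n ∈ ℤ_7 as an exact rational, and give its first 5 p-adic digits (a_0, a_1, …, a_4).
Σ a^n = 1/(1 − a) = -1/216;  first 5 digits = (1, 3, 6, 3, 2)

v_7(a) = 1 ≥ 1, so the series converges in ℤ_7 to 1/(1 − a) = 1/(1 − 217) = -1/216. Expand this rational in ℤ_7: compute digits iteratively via d_i = x_i mod 7, x_{i+1} = (x_i − d_i)/7. The first 5 digits are (1, 3, 6, 3, 2).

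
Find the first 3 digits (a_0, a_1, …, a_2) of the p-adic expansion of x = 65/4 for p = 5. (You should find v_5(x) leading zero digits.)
(a_0, …, a_2) = (0, 2, 4)

v_5(65/4) = 1, so a_0 = ... = a_0 = 0. Factor out: x = 5^1 · u with u = 13/4 a unit in ℤ_5. Expand u iteratively via a_{v+i} = u_i mod 5, u_{i+1} = (u_i − a_{v+i})/5:
  u_0 = 13/4;  a_1 = 2;  u_1 = (u_0 − 2)/5 = 1/4
  u_1 = 1/4;  a_2 = 4;  u_2 = (u_1 − 4)/5 = -3/4
Digits: (0, 2, 4).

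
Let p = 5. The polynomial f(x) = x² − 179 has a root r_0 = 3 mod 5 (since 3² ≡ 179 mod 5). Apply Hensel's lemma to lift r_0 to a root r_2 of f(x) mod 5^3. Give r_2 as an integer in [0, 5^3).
r_2 = 48 (mod 125)

Hensel's recurrence: r_{i+1} = r_i − f(r_i)·(f′(r_i))^{-1} mod 5^{i+2}, with f′(x) = 2x. Iterate:
  r_0 = 3 (mod 5)
  r_1 = 23 (mod 25)
  r_2 = 48 (mod 125)
Final: r_2 = 48, and one checks f(r_2) ≡ 0 mod 5^3.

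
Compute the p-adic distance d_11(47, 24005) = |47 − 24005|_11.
d_11(47, 24005) = 1/1331

Step 1 — x − y = 47 − 24005 = -23958. Step 2 — v_11(-23958) = 3 (factor: -23958 = −(11^3 · 18); the sign does not affect v_p). Step 3 — |x − y|_11 = 11^{-3} = 1/1331.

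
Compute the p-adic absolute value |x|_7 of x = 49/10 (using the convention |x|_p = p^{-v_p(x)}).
|49/10|_7 = 1/49

Step 1 — compute v_7(x) by factoring powers of 7 out of the numerator and denominator: v_7(49/10) = 2. Step 2 — apply |x|_p = p^{-v_p(x)} = 7^{-2} = 1/49.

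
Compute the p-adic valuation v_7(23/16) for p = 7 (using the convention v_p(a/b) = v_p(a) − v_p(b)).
v_7(23/16) = 0

Factor powers of 7 from the numerator and denominator of the reduced fraction: 23 = 7^0 · 23 and 16 = 7^0 · 16. Apply v_p(a/b) = v_p(a) − v_p(b): v_7(23/16) = 0 − 0 = 0.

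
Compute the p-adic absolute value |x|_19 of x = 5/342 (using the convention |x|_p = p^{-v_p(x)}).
|5/342|_19 = 19

Step 1 — compute v_19(x) by factoring powers of 19 out of the numerator and denominator: v_19(5/342) = -1. Step 2 — apply |x|_p = p^{-v_p(x)} = 19^{1} = 19.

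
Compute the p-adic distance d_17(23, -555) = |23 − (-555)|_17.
d_17(23, -555) = 1/289

Step 1 — x − y = 23 − (-555) = 578. Step 2 — v_17(578) = 2 (factor: 578 = (17^2 · 2); the sign does not affect v_p). Step 3 — |x − y|_17 = 17^{-2} = 1/289.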